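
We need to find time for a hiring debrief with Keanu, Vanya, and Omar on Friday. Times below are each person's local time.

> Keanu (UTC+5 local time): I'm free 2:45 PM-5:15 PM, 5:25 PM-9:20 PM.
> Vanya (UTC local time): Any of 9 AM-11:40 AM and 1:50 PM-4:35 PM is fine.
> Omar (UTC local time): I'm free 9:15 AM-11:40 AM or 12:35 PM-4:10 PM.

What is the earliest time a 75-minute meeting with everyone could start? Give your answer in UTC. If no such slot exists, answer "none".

09:45

Keanu in UTC: 09:45-12:15, 12:25-16:20 (subtract 5h to convert from UTC+5).
Vanya in UTC: 09:00-11:40, 13:50-16:35.
Omar in UTC: 09:15-11:40, 12:35-16:10.
Keanu ∩ Vanya: 09:45-11:40, 13:50-16:20.
Keanu ∩ Vanya ∩ Omar: 09:45-11:40, 13:50-16:10.
The first common window of at least 75 minutes is 09:45-11:40, so the earliest start is 09:45.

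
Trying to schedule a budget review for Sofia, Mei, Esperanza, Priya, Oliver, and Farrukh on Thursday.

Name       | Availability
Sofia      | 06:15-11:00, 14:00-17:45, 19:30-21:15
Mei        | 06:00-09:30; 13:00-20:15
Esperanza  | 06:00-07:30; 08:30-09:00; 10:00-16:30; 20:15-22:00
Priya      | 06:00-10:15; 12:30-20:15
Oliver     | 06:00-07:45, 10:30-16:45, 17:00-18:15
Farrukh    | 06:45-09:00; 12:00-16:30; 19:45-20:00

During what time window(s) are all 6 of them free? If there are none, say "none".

06:45-07:30, 14:00-16:30

Sofia ∩ Mei: 06:15-09:30, 14:00-17:45, 19:30-20:15.
Sofia ∩ Mei ∩ Esperanza: 06:15-07:30, 08:30-09:00, 14:00-16:30.
Sofia ∩ Mei ∩ Esperanza ∩ Priya: 06:15-07:30, 08:30-09:00, 14:00-16:30.
Sofia ∩ Mei ∩ Esperanza ∩ Priya ∩ Oliver: 06:15-07:30, 14:00-16:30.
Sofia ∩ Mei ∩ Esperanza ∩ Priya ∩ Oliver ∩ Farrukh: 06:45-07:30, 14:00-16:30.
So the common availability across everyone is 06:45-07:30, 14:00-16:30.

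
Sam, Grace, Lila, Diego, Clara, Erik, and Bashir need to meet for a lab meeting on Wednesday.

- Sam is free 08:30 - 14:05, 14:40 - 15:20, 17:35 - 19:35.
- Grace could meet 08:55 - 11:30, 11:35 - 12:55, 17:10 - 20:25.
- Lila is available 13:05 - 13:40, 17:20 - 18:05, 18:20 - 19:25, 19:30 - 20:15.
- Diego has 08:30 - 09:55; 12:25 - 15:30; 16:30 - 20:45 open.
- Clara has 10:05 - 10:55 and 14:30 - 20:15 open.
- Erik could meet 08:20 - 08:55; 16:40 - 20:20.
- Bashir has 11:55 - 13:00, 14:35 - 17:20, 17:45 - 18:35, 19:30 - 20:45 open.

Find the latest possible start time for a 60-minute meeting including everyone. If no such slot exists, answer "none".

none

Sam ∩ Grace: 08:55-11:30, 11:35-12:55, 17:35-19:35.
Sam ∩ Grace ∩ Lila: 17:35-18:05, 18:20-19:25, 19:30-19:35.
Sam ∩ Grace ∩ Lila ∩ Diego: 17:35-18:05, 18:20-19:25, 19:30-19:35.
Sam ∩ Grace ∩ Lila ∩ Diego ∩ Clara: 17:35-18:05, 18:20-19:25, 19:30-19:35.
Sam ∩ Grace ∩ Lila ∩ Diego ∩ Clara ∩ Erik: 17:35-18:05, 18:20-19:25, 19:30-19:35.
Sam ∩ Grace ∩ Lila ∩ Diego ∩ Clara ∩ Erik ∩ Bashir: 17:45-18:05, 18:20-18:35, 19:30-19:35.
No common window is at least 60 minutes long.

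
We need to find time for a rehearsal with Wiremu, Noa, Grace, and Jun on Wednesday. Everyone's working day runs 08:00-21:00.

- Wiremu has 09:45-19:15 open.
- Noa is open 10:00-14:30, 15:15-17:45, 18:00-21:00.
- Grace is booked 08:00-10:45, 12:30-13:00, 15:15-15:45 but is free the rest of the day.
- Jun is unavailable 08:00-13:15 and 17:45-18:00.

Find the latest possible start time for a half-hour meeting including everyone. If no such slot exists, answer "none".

18:45

Wiremu free: 09:45-19:15.
Noa free: 10:00-14:30, 15:15-17:45, 18:00-21:00.
Grace free: 10:45-12:30, 13:00-15:15, 15:45-21:00 (invert busy blocks within the working day).
Jun free: 13:15-17:45, 18:00-21:00 (invert busy blocks within the working day).
Wiremu ∩ Noa: 10:00-14:30, 15:15-17:45, 18:00-19:15.
Wiremu ∩ Noa ∩ Grace: 10:45-12:30, 13:00-14:30, 15:45-17:45, 18:00-19:15.
Wiremu ∩ Noa ∩ Grace ∩ Jun: 13:15-14:30, 15:45-17:45, 18:00-19:15.
So the common availability across everyone is 13:15-14:30, 15:45-17:45, 18:00-19:15.
The last common window of at least 30 minutes is 18:00-19:15; a 30-minute meeting can start as late as 18:45 and still end by 19:15.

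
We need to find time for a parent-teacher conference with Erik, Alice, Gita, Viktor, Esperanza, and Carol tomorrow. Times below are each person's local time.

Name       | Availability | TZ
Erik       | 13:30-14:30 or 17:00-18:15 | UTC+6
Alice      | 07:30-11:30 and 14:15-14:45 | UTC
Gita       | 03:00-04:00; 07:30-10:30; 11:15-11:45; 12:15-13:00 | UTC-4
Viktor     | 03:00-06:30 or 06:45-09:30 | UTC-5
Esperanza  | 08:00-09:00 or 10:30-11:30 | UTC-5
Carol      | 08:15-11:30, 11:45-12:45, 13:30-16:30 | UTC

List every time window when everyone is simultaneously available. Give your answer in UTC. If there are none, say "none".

none

Erik in UTC: 07:30-08:30, 11:00-12:15 (subtract 6h to convert from UTC+6).
Alice in UTC: 07:30-11:30, 14:15-14:45.
Gita in UTC: 07:00-08:00, 11:30-14:30, 15:15-15:45, 16:15-17:00 (add 4h to convert from UTC-4).
Viktor in UTC: 08:00-11:30, 11:45-14:30 (add 5h to convert from UTC-5).
Esperanza in UTC: 13:00-14:00, 15:30-16:30 (add 5h to convert from UTC-5).
Carol in UTC: 08:15-11:30, 11:45-12:45, 13:30-16:30.
Erik ∩ Alice: 07:30-08:30, 11:00-11:30.
Erik ∩ Alice ∩ Gita: 07:30-08:00.
Erik ∩ Alice ∩ Gita ∩ Viktor: ∅.
Erik ∩ Alice ∩ Gita ∩ Viktor ∩ Esperanza: ∅.
Erik ∩ Alice ∩ Gita ∩ Viktor ∩ Esperanza ∩ Carol: ∅.
There is no time when everyone is free.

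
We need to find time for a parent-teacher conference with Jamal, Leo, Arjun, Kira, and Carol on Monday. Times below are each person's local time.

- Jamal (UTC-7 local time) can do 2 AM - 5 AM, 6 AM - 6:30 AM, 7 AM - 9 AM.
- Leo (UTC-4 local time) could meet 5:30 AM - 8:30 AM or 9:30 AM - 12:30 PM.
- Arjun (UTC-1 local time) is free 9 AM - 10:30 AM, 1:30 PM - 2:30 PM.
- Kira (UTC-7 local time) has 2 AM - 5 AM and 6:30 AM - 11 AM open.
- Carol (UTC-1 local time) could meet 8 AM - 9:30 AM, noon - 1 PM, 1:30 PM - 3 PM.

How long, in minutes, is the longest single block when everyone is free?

Jamal in UTC: 09:00-12:00, 13:00-13:30, 14:00-16:00 (add 7h to convert from UTC-7).
Leo in UTC: 09:30-12:30, 13:30-16:30 (add 4h to convert from UTC-4).
Arjun in UTC: 10:00-11:30, 14:30-15:30 (add 1h to convert from UTC-1).
Kira in UTC: 09:00-12:00, 13:30-18:00 (add 7h to convert from UTC-7).
Carol in UTC: 09:00-10:30, 13:00-14:00, 14:30-16:00 (add 1h to convert from UTC-1).
Jamal ∩ Leo: 09:30-12:00, 14:00-16:00.
Jamal ∩ Leo ∩ Arjun: 10:00-11:30, 14:30-15:30.
Jamal ∩ Leo ∩ Arjun ∩ Kira: 10:00-11:30, 14:30-15:30.
Jamal ∩ Leo ∩ Arjun ∩ Kira ∩ Carol: 10:00-10:30, 14:30-15:30.
The longest is 14:30-15:30 at 60 minutes.

60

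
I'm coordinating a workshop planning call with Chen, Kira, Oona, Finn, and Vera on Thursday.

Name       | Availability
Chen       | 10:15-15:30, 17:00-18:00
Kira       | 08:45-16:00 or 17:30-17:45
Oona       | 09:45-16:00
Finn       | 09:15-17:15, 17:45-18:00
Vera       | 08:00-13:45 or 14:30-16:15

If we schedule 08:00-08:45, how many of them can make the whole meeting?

1

Vera can make the full 08:00-08:45 slot — that's 1.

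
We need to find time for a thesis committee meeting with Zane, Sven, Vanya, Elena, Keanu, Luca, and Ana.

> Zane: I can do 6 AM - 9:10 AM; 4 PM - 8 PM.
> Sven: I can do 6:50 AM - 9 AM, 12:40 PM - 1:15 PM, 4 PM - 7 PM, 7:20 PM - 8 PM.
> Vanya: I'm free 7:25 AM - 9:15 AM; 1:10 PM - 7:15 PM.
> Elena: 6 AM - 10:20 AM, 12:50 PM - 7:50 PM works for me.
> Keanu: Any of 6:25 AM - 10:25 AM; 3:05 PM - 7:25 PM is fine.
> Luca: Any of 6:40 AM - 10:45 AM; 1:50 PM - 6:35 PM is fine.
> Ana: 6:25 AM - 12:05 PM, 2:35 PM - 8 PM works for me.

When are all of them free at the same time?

Zane ∩ Sven: 06:50-09:00, 16:00-19:00, 19:20-20:00.
Zane ∩ Sven ∩ Vanya: 07:25-09:00, 16:00-19:00.
Zane ∩ Sven ∩ Vanya ∩ Elena: 07:25-09:00, 16:00-19:00.
Zane ∩ Sven ∩ Vanya ∩ Elena ∩ Keanu: 07:25-09:00, 16:00-19:00.
Zane ∩ Sven ∩ Vanya ∩ Elena ∩ Keanu ∩ Luca: 07:25-09:00, 16:00-18:35.
Zane ∩ Sven ∩ Vanya ∩ Elena ∩ Keanu ∩ Luca ∩ Ana: 07:25-09:00, 16:00-18:35.

07:25-09:00, 16:00-18:35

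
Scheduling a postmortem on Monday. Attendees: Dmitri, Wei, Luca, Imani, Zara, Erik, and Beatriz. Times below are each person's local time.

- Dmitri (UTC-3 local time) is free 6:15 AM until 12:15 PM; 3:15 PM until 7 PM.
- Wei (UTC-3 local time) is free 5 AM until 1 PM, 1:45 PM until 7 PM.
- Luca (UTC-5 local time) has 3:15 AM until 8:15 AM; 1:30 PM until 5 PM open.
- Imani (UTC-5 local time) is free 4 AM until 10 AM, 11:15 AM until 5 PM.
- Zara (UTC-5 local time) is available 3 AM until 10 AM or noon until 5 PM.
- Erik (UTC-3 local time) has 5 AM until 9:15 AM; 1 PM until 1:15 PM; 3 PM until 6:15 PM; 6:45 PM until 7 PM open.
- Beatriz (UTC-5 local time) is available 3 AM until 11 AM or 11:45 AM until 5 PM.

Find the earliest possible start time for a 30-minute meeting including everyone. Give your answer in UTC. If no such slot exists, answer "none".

09:15

Dmitri in UTC: 09:15-15:15, 18:15-22:00 (add 3h to convert from UTC-3).
Wei in UTC: 08:00-16:00, 16:45-22:00 (add 3h to convert from UTC-3).
Luca in UTC: 08:15-13:15, 18:30-22:00 (add 5h to convert from UTC-5).
Imani in UTC: 09:00-15:00, 16:15-22:00 (add 5h to convert from UTC-5).
Zara in UTC: 08:00-15:00, 17:00-22:00 (add 5h to convert from UTC-5).
Erik in UTC: 08:00-12:15, 16:00-16:15, 18:00-21:15, 21:45-22:00 (add 3h to convert from UTC-3).
Beatriz in UTC: 08:00-16:00, 16:45-22:00 (add 5h to convert from UTC-5).
Dmitri ∩ Wei: 09:15-15:15, 18:15-22:00.
Dmitri ∩ Wei ∩ Luca: 09:15-13:15, 18:30-22:00.
Dmitri ∩ Wei ∩ Luca ∩ Imani: 09:15-13:15, 18:30-22:00.
Dmitri ∩ Wei ∩ Luca ∩ Imani ∩ Zara: 09:15-13:15, 18:30-22:00.
Dmitri ∩ Wei ∩ Luca ∩ Imani ∩ Zara ∩ Erik: 09:15-12:15, 18:30-21:15, 21:45-22:00.
Dmitri ∩ Wei ∩ Luca ∩ Imani ∩ Zara ∩ Erik ∩ Beatriz: 09:15-12:15, 18:30-21:15, 21:45-22:00.
The first common window of at least 30 minutes is 09:15-12:15, so the earliest start is 09:15.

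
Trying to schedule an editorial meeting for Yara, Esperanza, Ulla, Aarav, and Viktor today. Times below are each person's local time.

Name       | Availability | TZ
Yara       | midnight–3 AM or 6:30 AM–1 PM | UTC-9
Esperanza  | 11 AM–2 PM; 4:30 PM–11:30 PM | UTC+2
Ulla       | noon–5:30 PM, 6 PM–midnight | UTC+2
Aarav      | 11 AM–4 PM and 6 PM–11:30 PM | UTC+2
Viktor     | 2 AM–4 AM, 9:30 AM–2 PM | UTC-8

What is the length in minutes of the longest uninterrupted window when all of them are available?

Yara in UTC: 09:00-12:00, 15:30-22:00 (add 9h to convert from UTC-9).
Esperanza in UTC: 09:00-12:00, 14:30-21:30 (subtract 2h to convert from UTC+2).
Ulla in UTC: 10:00-15:30, 16:00-22:00 (subtract 2h to convert from UTC+2).
Aarav in UTC: 09:00-14:00, 16:00-21:30 (subtract 2h to convert from UTC+2).
Viktor in UTC: 10:00-12:00, 17:30-22:00 (add 8h to convert from UTC-8).
Yara ∩ Esperanza: 09:00-12:00, 15:30-21:30.
Yara ∩ Esperanza ∩ Ulla: 10:00-12:00, 16:00-21:30.
Yara ∩ Esperanza ∩ Ulla ∩ Aarav: 10:00-12:00, 16:00-21:30.
Yara ∩ Esperanza ∩ Ulla ∩ Aarav ∩ Viktor: 10:00-12:00, 17:30-21:30.
The longest is 17:30-21:30 at 240 minutes.

240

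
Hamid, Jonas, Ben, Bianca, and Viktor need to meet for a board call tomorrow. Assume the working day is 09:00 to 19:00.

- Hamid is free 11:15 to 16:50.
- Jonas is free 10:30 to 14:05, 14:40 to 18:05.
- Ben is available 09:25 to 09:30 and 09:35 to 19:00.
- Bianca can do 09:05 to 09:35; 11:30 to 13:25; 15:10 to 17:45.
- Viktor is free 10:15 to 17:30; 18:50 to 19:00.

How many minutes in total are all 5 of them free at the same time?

215

Hamid ∩ Jonas: 11:15-14:05, 14:40-16:50.
Hamid ∩ Jonas ∩ Ben: 11:15-14:05, 14:40-16:50.
Hamid ∩ Jonas ∩ Ben ∩ Bianca: 11:30-13:25, 15:10-16:50.
Hamid ∩ Jonas ∩ Ben ∩ Bianca ∩ Viktor: 11:30-13:25, 15:10-16:50.
Summing the common windows: 115 + 100 = 215 minutes.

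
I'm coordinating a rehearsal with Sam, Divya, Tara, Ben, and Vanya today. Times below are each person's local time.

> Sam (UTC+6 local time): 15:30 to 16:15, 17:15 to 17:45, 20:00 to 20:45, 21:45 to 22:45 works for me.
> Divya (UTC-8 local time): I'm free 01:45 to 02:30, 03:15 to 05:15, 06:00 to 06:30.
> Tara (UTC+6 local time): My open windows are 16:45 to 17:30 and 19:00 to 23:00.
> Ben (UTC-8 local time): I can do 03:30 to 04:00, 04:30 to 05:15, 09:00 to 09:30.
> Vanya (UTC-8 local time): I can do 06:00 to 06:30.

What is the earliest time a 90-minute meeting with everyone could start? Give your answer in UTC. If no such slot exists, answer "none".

none

Sam in UTC: 09:30-10:15, 11:15-11:45, 14:00-14:45, 15:45-16:45 (subtract 6h to convert from UTC+6).
Divya in UTC: 09:45-10:30, 11:15-13:15, 14:00-14:30 (add 8h to convert from UTC-8).
Tara in UTC: 10:45-11:30, 13:00-17:00 (subtract 6h to convert from UTC+6).
Ben in UTC: 11:30-12:00, 12:30-13:15, 17:00-17:30 (add 8h to convert from UTC-8).
Vanya in UTC: 14:00-14:30 (add 8h to convert from UTC-8).
Sam ∩ Divya: 09:45-10:15, 11:15-11:45, 14:00-14:30.
Sam ∩ Divya ∩ Tara: 11:15-11:30, 14:00-14:30.
Sam ∩ Divya ∩ Tara ∩ Ben: ∅.
Sam ∩ Divya ∩ Tara ∩ Ben ∩ Vanya: ∅.
There is no time when everyone is free.
No common window is at least 90 minutes long.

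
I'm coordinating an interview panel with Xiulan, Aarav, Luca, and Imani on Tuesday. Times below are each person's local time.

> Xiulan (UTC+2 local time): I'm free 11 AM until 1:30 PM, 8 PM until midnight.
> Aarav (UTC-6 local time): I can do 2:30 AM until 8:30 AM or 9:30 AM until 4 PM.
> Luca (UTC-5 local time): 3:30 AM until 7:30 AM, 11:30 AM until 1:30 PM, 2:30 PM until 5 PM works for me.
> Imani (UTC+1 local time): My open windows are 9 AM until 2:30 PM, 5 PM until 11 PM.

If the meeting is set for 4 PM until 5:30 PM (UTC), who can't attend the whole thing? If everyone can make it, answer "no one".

Luca, Xiulan

Xiulan in UTC: 09:00-11:30, 18:00-22:00 (subtract 2h to convert from UTC+2).
Aarav in UTC: 08:30-14:30, 15:30-22:00 (add 6h to convert from UTC-6).
Luca in UTC: 08:30-12:30, 16:30-18:30, 19:30-22:00 (add 5h to convert from UTC-5).
Imani in UTC: 08:00-13:30, 16:00-22:00 (subtract 1h to convert from UTC+1).
Xiulan: not fully free for 16:00-17:30. Aarav: free for 16:00-17:30. Luca: not fully free for 16:00-17:30. Imani: free for 16:00-17:30.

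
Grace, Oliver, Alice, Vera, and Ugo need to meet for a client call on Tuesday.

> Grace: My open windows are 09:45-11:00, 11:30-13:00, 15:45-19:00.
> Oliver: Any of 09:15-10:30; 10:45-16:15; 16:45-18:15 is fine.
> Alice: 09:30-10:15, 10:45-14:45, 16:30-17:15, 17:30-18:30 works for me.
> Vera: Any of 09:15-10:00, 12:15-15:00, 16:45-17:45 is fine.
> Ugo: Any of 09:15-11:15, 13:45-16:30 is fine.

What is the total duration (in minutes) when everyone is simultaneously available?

15

Grace ∩ Oliver: 09:45-10:30, 10:45-11:00, 11:30-13:00, 15:45-16:15, 16:45-18:15.
Grace ∩ Oliver ∩ Alice: 09:45-10:15, 10:45-11:00, 11:30-13:00, 16:45-17:15, 17:30-18:15.
Grace ∩ Oliver ∩ Alice ∩ Vera: 09:45-10:00, 12:15-13:00, 16:45-17:15, 17:30-17:45.
Grace ∩ Oliver ∩ Alice ∩ Vera ∩ Ugo: 09:45-10:00.
That's a single block of 15 minutes.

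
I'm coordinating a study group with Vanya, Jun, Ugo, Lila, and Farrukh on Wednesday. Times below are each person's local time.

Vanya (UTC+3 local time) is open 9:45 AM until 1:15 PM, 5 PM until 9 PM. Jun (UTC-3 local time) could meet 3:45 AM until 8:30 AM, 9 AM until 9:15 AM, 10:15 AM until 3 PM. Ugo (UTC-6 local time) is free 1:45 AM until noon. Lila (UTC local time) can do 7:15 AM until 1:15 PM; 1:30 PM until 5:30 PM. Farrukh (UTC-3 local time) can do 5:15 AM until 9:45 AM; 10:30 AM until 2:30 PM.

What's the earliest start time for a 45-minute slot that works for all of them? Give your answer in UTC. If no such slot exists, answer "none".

08:15

Vanya in UTC: 06:45-10:15, 14:00-18:00 (subtract 3h to convert from UTC+3).
Jun in UTC: 06:45-11:30, 12:00-12:15, 13:15-18:00 (add 3h to convert from UTC-3).
Ugo in UTC: 07:45-18:00 (add 6h to convert from UTC-6).
Lila in UTC: 07:15-13:15, 13:30-17:30.
Farrukh in UTC: 08:15-12:45, 13:30-17:30 (add 3h to convert from UTC-3).
Vanya ∩ Jun: 06:45-10:15, 14:00-18:00.
Vanya ∩ Jun ∩ Ugo: 07:45-10:15, 14:00-18:00.
Vanya ∩ Jun ∩ Ugo ∩ Lila: 07:45-10:15, 14:00-17:30.
Vanya ∩ Jun ∩ Ugo ∩ Lila ∩ Farrukh: 08:15-10:15, 14:00-17:30.
The first common window of at least 45 minutes is 08:15-10:15, so the earliest start is 08:15.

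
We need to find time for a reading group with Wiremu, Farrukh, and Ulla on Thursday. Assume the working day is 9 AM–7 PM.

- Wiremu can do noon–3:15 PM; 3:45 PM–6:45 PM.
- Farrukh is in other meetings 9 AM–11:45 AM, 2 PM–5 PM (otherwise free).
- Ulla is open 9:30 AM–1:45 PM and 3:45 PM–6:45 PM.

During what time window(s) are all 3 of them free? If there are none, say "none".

Wiremu free: 12:00-15:15, 15:45-18:45.
Farrukh free: 11:45-14:00, 17:00-19:00 (invert busy blocks within the working day).
Ulla free: 09:30-13:45, 15:45-18:45.
Wiremu ∩ Farrukh: 12:00-14:00, 17:00-18:45.
Wiremu ∩ Farrukh ∩ Ulla: 12:00-13:45, 17:00-18:45.
Those are the intersection windows.

12:00-13:45, 17:00-18:45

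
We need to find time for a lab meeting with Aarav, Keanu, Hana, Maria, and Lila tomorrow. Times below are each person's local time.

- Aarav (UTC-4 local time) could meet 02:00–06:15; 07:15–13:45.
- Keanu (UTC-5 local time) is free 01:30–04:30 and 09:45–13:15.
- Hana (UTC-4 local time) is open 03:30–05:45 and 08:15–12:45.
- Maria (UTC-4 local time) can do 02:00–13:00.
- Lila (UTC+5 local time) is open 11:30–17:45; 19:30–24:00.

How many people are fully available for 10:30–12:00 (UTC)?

2

Aarav in UTC: 06:00-10:15, 11:15-17:45 (add 4h to convert from UTC-4).
Keanu in UTC: 06:30-09:30, 14:45-18:15 (add 5h to convert from UTC-5).
Hana in UTC: 07:30-09:45, 12:15-16:45 (add 4h to convert from UTC-4).
Maria in UTC: 06:00-17:00 (add 4h to convert from UTC-4).
Lila in UTC: 06:30-12:45, 14:30-19:00 (subtract 5h to convert from UTC+5).
Maria and Lila can make the full 10:30-12:00 slot — that's 2.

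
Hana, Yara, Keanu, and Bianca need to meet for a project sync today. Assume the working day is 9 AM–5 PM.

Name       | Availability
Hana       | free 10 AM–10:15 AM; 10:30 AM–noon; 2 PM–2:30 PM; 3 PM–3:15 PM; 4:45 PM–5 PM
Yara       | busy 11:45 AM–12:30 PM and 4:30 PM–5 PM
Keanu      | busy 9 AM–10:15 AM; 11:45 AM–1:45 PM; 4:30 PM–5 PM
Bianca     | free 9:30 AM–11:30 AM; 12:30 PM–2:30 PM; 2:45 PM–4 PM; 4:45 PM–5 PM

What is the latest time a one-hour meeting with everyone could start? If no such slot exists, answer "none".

10:30

Hana free: 10:00-10:15, 10:30-12:00, 14:00-14:30, 15:00-15:15, 16:45-17:00.
Yara free: 09:00-11:45, 12:30-16:30 (invert busy blocks within the working day).
Keanu free: 10:15-11:45, 13:45-16:30 (invert busy blocks within the working day).
Bianca free: 09:30-11:30, 12:30-14:30, 14:45-16:00, 16:45-17:00.
Hana ∩ Yara: 10:00-10:15, 10:30-11:45, 14:00-14:30, 15:00-15:15.
Hana ∩ Yara ∩ Keanu: 10:30-11:45, 14:00-14:30, 15:00-15:15.
Hana ∩ Yara ∩ Keanu ∩ Bianca: 10:30-11:30, 14:00-14:30, 15:00-15:15.
So the common availability across everyone is 10:30-11:30, 14:00-14:30, 15:00-15:15.
The last common window of at least 60 minutes is 10:30-11:30; a 60-minute meeting can start as late as 10:30 and still end by 11:30.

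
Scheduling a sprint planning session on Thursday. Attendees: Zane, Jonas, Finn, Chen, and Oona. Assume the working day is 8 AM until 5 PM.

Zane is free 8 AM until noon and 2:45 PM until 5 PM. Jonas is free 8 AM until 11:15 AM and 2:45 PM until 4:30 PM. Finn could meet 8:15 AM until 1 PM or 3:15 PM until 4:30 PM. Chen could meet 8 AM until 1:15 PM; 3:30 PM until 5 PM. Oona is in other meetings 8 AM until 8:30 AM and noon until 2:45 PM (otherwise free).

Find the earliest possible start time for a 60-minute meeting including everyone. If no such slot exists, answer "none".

08:30

Zane free: 08:00-12:00, 14:45-17:00.
Jonas free: 08:00-11:15, 14:45-16:30.
Finn free: 08:15-13:00, 15:15-16:30.
Chen free: 08:00-13:15, 15:30-17:00.
Oona free: 08:30-12:00, 14:45-17:00 (invert busy blocks within the working day).
Zane ∩ Jonas: 08:00-11:15, 14:45-16:30.
Zane ∩ Jonas ∩ Finn: 08:15-11:15, 15:15-16:30.
Zane ∩ Jonas ∩ Finn ∩ Chen: 08:15-11:15, 15:30-16:30.
Zane ∩ Jonas ∩ Finn ∩ Chen ∩ Oona: 08:30-11:15, 15:30-16:30.
Those are the intersection windows.
The first common window of at least 60 minutes is 08:30-11:15, so the earliest start is 08:30.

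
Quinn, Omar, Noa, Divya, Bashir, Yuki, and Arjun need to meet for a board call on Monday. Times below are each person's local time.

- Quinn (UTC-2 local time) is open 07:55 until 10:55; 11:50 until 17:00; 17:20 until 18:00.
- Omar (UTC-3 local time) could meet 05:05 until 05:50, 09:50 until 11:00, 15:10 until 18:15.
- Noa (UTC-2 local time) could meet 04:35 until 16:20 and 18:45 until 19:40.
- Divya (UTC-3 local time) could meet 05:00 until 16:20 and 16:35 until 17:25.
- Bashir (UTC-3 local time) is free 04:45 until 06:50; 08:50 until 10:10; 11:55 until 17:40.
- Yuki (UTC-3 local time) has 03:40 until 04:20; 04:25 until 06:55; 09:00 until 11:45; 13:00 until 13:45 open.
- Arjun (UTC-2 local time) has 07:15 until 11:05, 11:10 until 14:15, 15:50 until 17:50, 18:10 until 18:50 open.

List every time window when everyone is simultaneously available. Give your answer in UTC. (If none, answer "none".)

Quinn in UTC: 09:55-12:55, 13:50-19:00, 19:20-20:00 (add 2h to convert from UTC-2).
Omar in UTC: 08:05-08:50, 12:50-14:00, 18:10-21:15 (add 3h to convert from UTC-3).
Noa in UTC: 06:35-18:20, 20:45-21:40 (add 2h to convert from UTC-2).
Divya in UTC: 08:00-19:20, 19:35-20:25 (add 3h to convert from UTC-3).
Bashir in UTC: 07:45-09:50, 11:50-13:10, 14:55-20:40 (add 3h to convert from UTC-3).
Yuki in UTC: 06:40-07:20, 07:25-09:55, 12:00-14:45, 16:00-16:45 (add 3h to convert from UTC-3).
Arjun in UTC: 09:15-13:05, 13:10-16:15, 17:50-19:50, 20:10-20:50 (add 2h to convert from UTC-2).
Quinn ∩ Omar: 12:50-12:55, 13:50-14:00, 18:10-19:00, 19:20-20:00.
Quinn ∩ Omar ∩ Noa: 12:50-12:55, 13:50-14:00, 18:10-18:20.
Quinn ∩ Omar ∩ Noa ∩ Divya: 12:50-12:55, 13:50-14:00, 18:10-18:20.
Quinn ∩ Omar ∩ Noa ∩ Divya ∩ Bashir: 12:50-12:55, 18:10-18:20.
Quinn ∩ Omar ∩ Noa ∩ Divya ∩ Bashir ∩ Yuki: 12:50-12:55.
Quinn ∩ Omar ∩ Noa ∩ Divya ∩ Bashir ∩ Yuki ∩ Arjun: 12:50-12:55.
So the common availability across everyone is 12:50-12:55.

12:50-12:55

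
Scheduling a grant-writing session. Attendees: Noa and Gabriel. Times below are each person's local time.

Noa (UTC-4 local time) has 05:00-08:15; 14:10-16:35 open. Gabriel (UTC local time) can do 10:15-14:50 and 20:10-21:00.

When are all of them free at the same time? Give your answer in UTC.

10:15-12:15, 20:10-20:35

Noa in UTC: 09:00-12:15, 18:10-20:35 (add 4h to convert from UTC-4).
Gabriel in UTC: 10:15-14:50, 20:10-21:00.
Noa ∩ Gabriel: 10:15-12:15, 20:10-20:35.
So the common availability across everyone is 10:15-12:15, 20:10-20:35.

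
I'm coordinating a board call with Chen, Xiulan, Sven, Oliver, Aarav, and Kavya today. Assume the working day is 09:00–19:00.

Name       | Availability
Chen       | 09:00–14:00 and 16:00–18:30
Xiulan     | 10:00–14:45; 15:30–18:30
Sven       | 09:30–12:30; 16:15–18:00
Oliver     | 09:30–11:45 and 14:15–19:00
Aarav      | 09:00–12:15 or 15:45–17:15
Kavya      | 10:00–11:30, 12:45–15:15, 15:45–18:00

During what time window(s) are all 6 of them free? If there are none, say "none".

10:00-11:30, 16:15-17:15

Chen ∩ Xiulan: 10:00-14:00, 16:00-18:30.
Chen ∩ Xiulan ∩ Sven: 10:00-12:30, 16:15-18:00.
Chen ∩ Xiulan ∩ Sven ∩ Oliver: 10:00-11:45, 16:15-18:00.
Chen ∩ Xiulan ∩ Sven ∩ Oliver ∩ Aarav: 10:00-11:45, 16:15-17:15.
Chen ∩ Xiulan ∩ Sven ∩ Oliver ∩ Aarav ∩ Kavya: 10:00-11:30, 16:15-17:15.
So the common availability across everyone is 10:00-11:30, 16:15-17:15.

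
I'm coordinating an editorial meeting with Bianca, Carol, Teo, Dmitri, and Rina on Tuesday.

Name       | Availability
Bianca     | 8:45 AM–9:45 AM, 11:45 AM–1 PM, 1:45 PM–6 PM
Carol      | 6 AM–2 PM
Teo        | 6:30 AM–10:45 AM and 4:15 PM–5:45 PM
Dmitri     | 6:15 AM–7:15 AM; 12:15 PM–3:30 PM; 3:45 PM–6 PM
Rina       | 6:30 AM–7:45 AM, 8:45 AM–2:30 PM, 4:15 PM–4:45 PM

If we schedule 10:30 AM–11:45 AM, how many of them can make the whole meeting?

2

Carol and Rina can make the full 10:30-11:45 slot — that's 2.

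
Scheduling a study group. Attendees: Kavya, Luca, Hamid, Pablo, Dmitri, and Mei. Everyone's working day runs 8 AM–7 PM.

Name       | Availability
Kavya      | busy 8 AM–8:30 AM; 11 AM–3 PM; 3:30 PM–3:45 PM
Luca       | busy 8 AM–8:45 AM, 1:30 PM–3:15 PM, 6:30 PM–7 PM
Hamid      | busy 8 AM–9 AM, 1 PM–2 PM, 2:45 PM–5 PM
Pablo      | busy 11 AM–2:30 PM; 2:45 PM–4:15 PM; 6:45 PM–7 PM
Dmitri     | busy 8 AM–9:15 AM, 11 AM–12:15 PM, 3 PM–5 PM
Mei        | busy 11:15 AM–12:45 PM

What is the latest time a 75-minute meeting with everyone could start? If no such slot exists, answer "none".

17:15

Kavya free: 08:30-11:00, 15:00-15:30, 15:45-19:00 (invert busy blocks within the working day).
Luca free: 08:45-13:30, 15:15-18:30 (invert busy blocks within the working day).
Hamid free: 09:00-13:00, 14:00-14:45, 17:00-19:00 (invert busy blocks within the working day).
Pablo free: 08:00-11:00, 14:30-14:45, 16:15-18:45 (invert busy blocks within the working day).
Dmitri free: 09:15-11:00, 12:15-15:00, 17:00-19:00 (invert busy blocks within the working day).
Mei free: 08:00-11:15, 12:45-19:00 (invert busy blocks within the working day).
Kavya ∩ Luca: 08:45-11:00, 15:15-15:30, 15:45-18:30.
Kavya ∩ Luca ∩ Hamid: 09:00-11:00, 17:00-18:30.
Kavya ∩ Luca ∩ Hamid ∩ Pablo: 09:00-11:00, 17:00-18:30.
Kavya ∩ Luca ∩ Hamid ∩ Pablo ∩ Dmitri: 09:15-11:00, 17:00-18:30.
Kavya ∩ Luca ∩ Hamid ∩ Pablo ∩ Dmitri ∩ Mei: 09:15-11:00, 17:00-18:30.
The last common window of at least 75 minutes is 17:00-18:30; a 75-minute meeting can start as late as 17:15 and still end by 18:30.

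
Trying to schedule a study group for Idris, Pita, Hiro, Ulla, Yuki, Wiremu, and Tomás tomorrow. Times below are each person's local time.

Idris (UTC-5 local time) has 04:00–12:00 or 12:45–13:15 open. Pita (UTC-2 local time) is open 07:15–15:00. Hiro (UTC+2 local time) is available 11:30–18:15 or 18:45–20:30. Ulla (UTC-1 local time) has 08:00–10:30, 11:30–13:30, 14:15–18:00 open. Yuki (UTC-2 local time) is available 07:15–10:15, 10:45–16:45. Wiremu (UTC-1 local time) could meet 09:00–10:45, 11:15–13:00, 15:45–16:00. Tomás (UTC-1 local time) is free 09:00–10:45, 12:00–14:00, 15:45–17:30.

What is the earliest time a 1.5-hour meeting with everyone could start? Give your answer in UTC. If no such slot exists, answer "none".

10:00

Idris in UTC: 09:00-17:00, 17:45-18:15 (add 5h to convert from UTC-5).
Pita in UTC: 09:15-17:00 (add 2h to convert from UTC-2).
Hiro in UTC: 09:30-16:15, 16:45-18:30 (subtract 2h to convert from UTC+2).
Ulla in UTC: 09:00-11:30, 12:30-14:30, 15:15-19:00 (add 1h to convert from UTC-1).
Yuki in UTC: 09:15-12:15, 12:45-18:45 (add 2h to convert from UTC-2).
Wiremu in UTC: 10:00-11:45, 12:15-14:00, 16:45-17:00 (add 1h to convert from UTC-1).
Tomás in UTC: 10:00-11:45, 13:00-15:00, 16:45-18:30 (add 1h to convert from UTC-1).
Idris ∩ Pita: 09:15-17:00.
Idris ∩ Pita ∩ Hiro: 09:30-16:15, 16:45-17:00.
Idris ∩ Pita ∩ Hiro ∩ Ulla: 09:30-11:30, 12:30-14:30, 15:15-16:15, 16:45-17:00.
Idris ∩ Pita ∩ Hiro ∩ Ulla ∩ Yuki: 09:30-11:30, 12:45-14:30, 15:15-16:15, 16:45-17:00.
Idris ∩ Pita ∩ Hiro ∩ Ulla ∩ Yuki ∩ Wiremu: 10:00-11:30, 12:45-14:00, 16:45-17:00.
Idris ∩ Pita ∩ Hiro ∩ Ulla ∩ Yuki ∩ Wiremu ∩ Tomás: 10:00-11:30, 13:00-14:00, 16:45-17:00.
Those are the intersection windows.
The first common window of at least 90 minutes is 10:00-11:30, so the earliest start is 10:00.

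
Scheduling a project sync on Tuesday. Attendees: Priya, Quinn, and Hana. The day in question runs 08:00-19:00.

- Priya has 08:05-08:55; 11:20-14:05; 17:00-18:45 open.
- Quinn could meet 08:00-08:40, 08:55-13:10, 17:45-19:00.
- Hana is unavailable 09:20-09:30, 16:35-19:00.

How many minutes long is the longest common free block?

Priya free: 08:05-08:55, 11:20-14:05, 17:00-18:45.
Quinn free: 08:00-08:40, 08:55-13:10, 17:45-19:00.
Hana free: 08:00-09:20, 09:30-16:35 (invert busy blocks within the working day).
Priya ∩ Quinn: 08:05-08:40, 11:20-13:10, 17:45-18:45.
Priya ∩ Quinn ∩ Hana: 08:05-08:40, 11:20-13:10.
Those are the intersection windows.
The longest is 11:20-13:10 at 110 minutes.

110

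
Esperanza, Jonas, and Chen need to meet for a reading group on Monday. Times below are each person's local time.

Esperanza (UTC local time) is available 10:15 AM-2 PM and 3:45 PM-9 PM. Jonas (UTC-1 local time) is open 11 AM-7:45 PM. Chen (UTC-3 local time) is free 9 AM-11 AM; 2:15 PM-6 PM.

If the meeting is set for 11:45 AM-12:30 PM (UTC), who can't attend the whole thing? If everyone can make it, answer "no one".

Esperanza in UTC: 10:15-14:00, 15:45-21:00.
Jonas in UTC: 12:00-20:45 (add 1h to convert from UTC-1).
Chen in UTC: 12:00-14:00, 17:15-21:00 (add 3h to convert from UTC-3).
Esperanza: free for 11:45-12:30. Jonas: not fully free for 11:45-12:30. Chen: not fully free for 11:45-12:30.

Chen, Jonas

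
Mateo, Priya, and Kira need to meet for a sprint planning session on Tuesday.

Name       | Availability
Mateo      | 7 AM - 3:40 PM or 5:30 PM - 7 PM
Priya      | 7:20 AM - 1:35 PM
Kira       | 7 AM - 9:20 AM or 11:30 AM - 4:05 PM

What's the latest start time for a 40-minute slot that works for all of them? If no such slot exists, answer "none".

Mateo ∩ Priya: 07:20-13:35.
Mateo ∩ Priya ∩ Kira: 07:20-09:20, 11:30-13:35.
Those are the intersection windows.
The last common window of at least 40 minutes is 11:30-13:35; a 40-minute meeting can start as late as 12:55 and still end by 13:35.

12:55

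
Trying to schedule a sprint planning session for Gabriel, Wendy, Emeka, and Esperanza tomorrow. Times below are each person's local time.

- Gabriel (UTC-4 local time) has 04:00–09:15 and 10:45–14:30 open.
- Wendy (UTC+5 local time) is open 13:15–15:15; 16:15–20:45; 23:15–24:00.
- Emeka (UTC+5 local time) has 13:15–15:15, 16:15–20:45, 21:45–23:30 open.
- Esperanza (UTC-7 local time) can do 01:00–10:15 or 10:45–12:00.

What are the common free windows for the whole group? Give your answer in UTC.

Gabriel in UTC: 08:00-13:15, 14:45-18:30 (add 4h to convert from UTC-4).
Wendy in UTC: 08:15-10:15, 11:15-15:45, 18:15-19:00 (subtract 5h to convert from UTC+5).
Emeka in UTC: 08:15-10:15, 11:15-15:45, 16:45-18:30 (subtract 5h to convert from UTC+5).
Esperanza in UTC: 08:00-17:15, 17:45-19:00 (add 7h to convert from UTC-7).
Gabriel ∩ Wendy: 08:15-10:15, 11:15-13:15, 14:45-15:45, 18:15-18:30.
Gabriel ∩ Wendy ∩ Emeka: 08:15-10:15, 11:15-13:15, 14:45-15:45, 18:15-18:30.
Gabriel ∩ Wendy ∩ Emeka ∩ Esperanza: 08:15-10:15, 11:15-13:15, 14:45-15:45, 18:15-18:30.
So the common availability across everyone is 08:15-10:15, 11:15-13:15, 14:45-15:45, 18:15-18:30.

08:15-10:15, 11:15-13:15, 14:45-15:45, 18:15-18:30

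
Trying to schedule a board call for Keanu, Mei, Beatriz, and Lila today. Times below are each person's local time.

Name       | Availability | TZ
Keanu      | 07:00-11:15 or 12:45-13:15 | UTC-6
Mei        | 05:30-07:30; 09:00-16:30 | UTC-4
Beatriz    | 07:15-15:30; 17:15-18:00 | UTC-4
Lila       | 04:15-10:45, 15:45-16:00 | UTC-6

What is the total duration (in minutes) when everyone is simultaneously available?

225

Keanu in UTC: 13:00-17:15, 18:45-19:15 (add 6h to convert from UTC-6).
Mei in UTC: 09:30-11:30, 13:00-20:30 (add 4h to convert from UTC-4).
Beatriz in UTC: 11:15-19:30, 21:15-22:00 (add 4h to convert from UTC-4).
Lila in UTC: 10:15-16:45, 21:45-22:00 (add 6h to convert from UTC-6).
Keanu ∩ Mei: 13:00-17:15, 18:45-19:15.
Keanu ∩ Mei ∩ Beatriz: 13:00-17:15, 18:45-19:15.
Keanu ∩ Mei ∩ Beatriz ∩ Lila: 13:00-16:45.
That's a single block of 225 minutes.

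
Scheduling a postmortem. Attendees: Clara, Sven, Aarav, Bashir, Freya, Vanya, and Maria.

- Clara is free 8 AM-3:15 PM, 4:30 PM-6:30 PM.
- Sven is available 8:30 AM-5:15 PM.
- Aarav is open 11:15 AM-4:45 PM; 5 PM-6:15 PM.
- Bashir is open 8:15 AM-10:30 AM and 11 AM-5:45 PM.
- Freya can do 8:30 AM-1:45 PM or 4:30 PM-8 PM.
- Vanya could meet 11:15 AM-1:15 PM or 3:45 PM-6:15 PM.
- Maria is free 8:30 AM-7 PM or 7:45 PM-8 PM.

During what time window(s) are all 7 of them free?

11:15-13:15, 16:30-16:45, 17:00-17:15

Clara ∩ Sven: 08:30-15:15, 16:30-17:15.
Clara ∩ Sven ∩ Aarav: 11:15-15:15, 16:30-16:45, 17:00-17:15.
Clara ∩ Sven ∩ Aarav ∩ Bashir: 11:15-15:15, 16:30-16:45, 17:00-17:15.
Clara ∩ Sven ∩ Aarav ∩ Bashir ∩ Freya: 11:15-13:45, 16:30-16:45, 17:00-17:15.
Clara ∩ Sven ∩ Aarav ∩ Bashir ∩ Freya ∩ Vanya: 11:15-13:15, 16:30-16:45, 17:00-17:15.
Clara ∩ Sven ∩ Aarav ∩ Bashir ∩ Freya ∩ Vanya ∩ Maria: 11:15-13:15, 16:30-16:45, 17:00-17:15.
Those are the intersection windows.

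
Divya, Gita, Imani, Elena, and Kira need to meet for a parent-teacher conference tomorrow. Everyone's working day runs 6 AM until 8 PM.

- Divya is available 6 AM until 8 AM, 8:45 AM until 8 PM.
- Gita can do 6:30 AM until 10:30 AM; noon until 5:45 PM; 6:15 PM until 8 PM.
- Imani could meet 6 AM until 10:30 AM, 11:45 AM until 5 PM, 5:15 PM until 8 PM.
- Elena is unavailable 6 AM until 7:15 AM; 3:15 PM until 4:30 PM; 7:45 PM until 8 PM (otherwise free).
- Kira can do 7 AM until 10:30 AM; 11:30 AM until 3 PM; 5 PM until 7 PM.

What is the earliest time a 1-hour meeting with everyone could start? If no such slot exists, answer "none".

08:45

Divya free: 06:00-08:00, 08:45-20:00.
Gita free: 06:30-10:30, 12:00-17:45, 18:15-20:00.
Imani free: 06:00-10:30, 11:45-17:00, 17:15-20:00.
Elena free: 07:15-15:15, 16:30-19:45 (invert busy blocks within the working day).
Kira free: 07:00-10:30, 11:30-15:00, 17:00-19:00.
Divya ∩ Gita: 06:30-08:00, 08:45-10:30, 12:00-17:45, 18:15-20:00.
Divya ∩ Gita ∩ Imani: 06:30-08:00, 08:45-10:30, 12:00-17:00, 17:15-17:45, 18:15-20:00.
Divya ∩ Gita ∩ Imani ∩ Elena: 07:15-08:00, 08:45-10:30, 12:00-15:15, 16:30-17:00, 17:15-17:45, 18:15-19:45.
Divya ∩ Gita ∩ Imani ∩ Elena ∩ Kira: 07:15-08:00, 08:45-10:30, 12:00-15:00, 17:15-17:45, 18:15-19:00.
Those are the intersection windows.
The first common window of at least 60 minutes is 08:45-10:30, so the earliest start is 08:45.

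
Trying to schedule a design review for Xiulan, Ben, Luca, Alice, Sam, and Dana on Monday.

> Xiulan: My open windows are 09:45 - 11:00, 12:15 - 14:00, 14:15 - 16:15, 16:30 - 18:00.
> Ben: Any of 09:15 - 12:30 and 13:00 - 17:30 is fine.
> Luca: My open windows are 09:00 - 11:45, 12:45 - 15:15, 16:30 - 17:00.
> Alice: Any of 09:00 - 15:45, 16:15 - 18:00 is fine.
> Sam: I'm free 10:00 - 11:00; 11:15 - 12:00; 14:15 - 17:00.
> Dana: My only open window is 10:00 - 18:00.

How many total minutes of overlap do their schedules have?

Xiulan ∩ Ben: 09:45-11:00, 12:15-12:30, 13:00-14:00, 14:15-16:15, 16:30-17:30.
Xiulan ∩ Ben ∩ Luca: 09:45-11:00, 13:00-14:00, 14:15-15:15, 16:30-17:00.
Xiulan ∩ Ben ∩ Luca ∩ Alice: 09:45-11:00, 13:00-14:00, 14:15-15:15, 16:30-17:00.
Xiulan ∩ Ben ∩ Luca ∩ Alice ∩ Sam: 10:00-11:00, 14:15-15:15, 16:30-17:00.
Xiulan ∩ Ben ∩ Luca ∩ Alice ∩ Sam ∩ Dana: 10:00-11:00, 14:15-15:15, 16:30-17:00.
Summing the common windows: 60 + 60 + 30 = 150 minutes.

150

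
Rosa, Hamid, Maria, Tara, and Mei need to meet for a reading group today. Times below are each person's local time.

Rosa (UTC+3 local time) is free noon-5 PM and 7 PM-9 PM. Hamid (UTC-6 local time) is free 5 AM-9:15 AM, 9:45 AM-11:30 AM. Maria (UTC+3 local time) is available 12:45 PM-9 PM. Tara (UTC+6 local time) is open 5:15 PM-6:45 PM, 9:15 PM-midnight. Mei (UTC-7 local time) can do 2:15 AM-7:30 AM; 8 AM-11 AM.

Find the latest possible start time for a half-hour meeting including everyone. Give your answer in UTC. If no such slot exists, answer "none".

Rosa in UTC: 09:00-14:00, 16:00-18:00 (subtract 3h to convert from UTC+3).
Hamid in UTC: 11:00-15:15, 15:45-17:30 (add 6h to convert from UTC-6).
Maria in UTC: 09:45-18:00 (subtract 3h to convert from UTC+3).
Tara in UTC: 11:15-12:45, 15:15-18:00 (subtract 6h to convert from UTC+6).
Mei in UTC: 09:15-14:30, 15:00-18:00 (add 7h to convert from UTC-7).
Rosa ∩ Hamid: 11:00-14:00, 16:00-17:30.
Rosa ∩ Hamid ∩ Maria: 11:00-14:00, 16:00-17:30.
Rosa ∩ Hamid ∩ Maria ∩ Tara: 11:15-12:45, 16:00-17:30.
Rosa ∩ Hamid ∩ Maria ∩ Tara ∩ Mei: 11:15-12:45, 16:00-17:30.
The last common window of at least 30 minutes is 16:00-17:30; a 30-minute meeting can start as late as 17:00 and still end by 17:30.

17:00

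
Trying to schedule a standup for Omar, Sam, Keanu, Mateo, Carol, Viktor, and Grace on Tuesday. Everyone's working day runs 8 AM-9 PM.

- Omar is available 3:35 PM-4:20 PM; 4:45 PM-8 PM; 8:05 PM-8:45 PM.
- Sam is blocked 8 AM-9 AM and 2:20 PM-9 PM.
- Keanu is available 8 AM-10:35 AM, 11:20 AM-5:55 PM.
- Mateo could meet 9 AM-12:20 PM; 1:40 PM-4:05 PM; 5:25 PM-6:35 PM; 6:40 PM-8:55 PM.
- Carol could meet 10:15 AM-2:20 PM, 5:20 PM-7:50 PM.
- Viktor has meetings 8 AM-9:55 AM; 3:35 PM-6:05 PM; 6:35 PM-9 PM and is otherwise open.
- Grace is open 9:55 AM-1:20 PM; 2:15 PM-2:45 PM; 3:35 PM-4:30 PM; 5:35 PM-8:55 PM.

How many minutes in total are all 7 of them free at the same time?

0

Omar free: 15:35-16:20, 16:45-20:00, 20:05-20:45.
Sam free: 09:00-14:20 (invert busy blocks within the working day).
Keanu free: 08:00-10:35, 11:20-17:55.
Mateo free: 09:00-12:20, 13:40-16:05, 17:25-18:35, 18:40-20:55.
Carol free: 10:15-14:20, 17:20-19:50.
Viktor free: 09:55-15:35, 18:05-18:35 (invert busy blocks within the working day).
Grace free: 09:55-13:20, 14:15-14:45, 15:35-16:30, 17:35-20:55.
Omar ∩ Sam: ∅.
Omar ∩ Sam ∩ Keanu: ∅.
Omar ∩ Sam ∩ Keanu ∩ Mateo: ∅.
Omar ∩ Sam ∩ Keanu ∩ Mateo ∩ Carol: ∅.
Omar ∩ Sam ∩ Keanu ∩ Mateo ∩ Carol ∩ Viktor: ∅.
Omar ∩ Sam ∩ Keanu ∩ Mateo ∩ Carol ∩ Viktor ∩ Grace: ∅.
There is no time when everyone is free.
There is no common window, so the total is 0 minutes.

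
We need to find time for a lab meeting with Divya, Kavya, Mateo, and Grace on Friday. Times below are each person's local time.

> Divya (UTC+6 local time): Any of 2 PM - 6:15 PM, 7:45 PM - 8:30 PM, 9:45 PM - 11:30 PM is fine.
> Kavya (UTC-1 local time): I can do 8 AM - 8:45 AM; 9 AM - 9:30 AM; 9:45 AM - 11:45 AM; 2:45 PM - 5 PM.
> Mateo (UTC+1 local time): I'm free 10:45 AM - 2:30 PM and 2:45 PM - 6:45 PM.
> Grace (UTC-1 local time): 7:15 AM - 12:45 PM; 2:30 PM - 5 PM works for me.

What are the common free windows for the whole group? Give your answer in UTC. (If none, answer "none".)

10:00-10:30, 10:45-12:15, 15:45-17:30

Divya in UTC: 08:00-12:15, 13:45-14:30, 15:45-17:30 (subtract 6h to convert from UTC+6).
Kavya in UTC: 09:00-09:45, 10:00-10:30, 10:45-12:45, 15:45-18:00 (add 1h to convert from UTC-1).
Mateo in UTC: 09:45-13:30, 13:45-17:45 (subtract 1h to convert from UTC+1).
Grace in UTC: 08:15-13:45, 15:30-18:00 (add 1h to convert from UTC-1).
Divya ∩ Kavya: 09:00-09:45, 10:00-10:30, 10:45-12:15, 15:45-17:30.
Divya ∩ Kavya ∩ Mateo: 10:00-10:30, 10:45-12:15, 15:45-17:30.
Divya ∩ Kavya ∩ Mateo ∩ Grace: 10:00-10:30, 10:45-12:15, 15:45-17:30.
So the common availability across everyone is 10:00-10:30, 10:45-12:15, 15:45-17:30.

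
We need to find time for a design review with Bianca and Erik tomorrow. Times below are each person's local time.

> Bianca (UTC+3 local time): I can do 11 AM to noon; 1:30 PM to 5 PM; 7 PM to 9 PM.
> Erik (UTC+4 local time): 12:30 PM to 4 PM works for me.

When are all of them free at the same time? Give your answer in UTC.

08:30-09:00, 10:30-12:00

Bianca in UTC: 08:00-09:00, 10:30-14:00, 16:00-18:00 (subtract 3h to convert from UTC+3).
Erik in UTC: 08:30-12:00 (subtract 4h to convert from UTC+4).
Bianca ∩ Erik: 08:30-09:00, 10:30-12:00.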